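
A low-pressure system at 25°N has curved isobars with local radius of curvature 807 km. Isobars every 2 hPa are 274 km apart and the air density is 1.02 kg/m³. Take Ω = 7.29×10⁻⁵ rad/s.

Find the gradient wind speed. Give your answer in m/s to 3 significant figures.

9.72 m/s

Coriolis parameter at 25°N:
f = 2Ω sin φ = 2 × 7.29×10⁻⁵ × sin 25° = 6.16×10⁻⁵ s⁻¹
Pressure gradient: |∂P/∂n| = 200 Pa / 274000 m = 7.30×10⁻⁴ Pa/m
Geostrophic speed: V_g = |∂P/∂n|/(fρ) = 7.30×10⁻⁴/(6.16×10⁻⁵ × 1.02) = 11.6 m/s
Around a low, centrifugal force acts outward with Coriolis, so pressure-gradient force balances both:
(1/ρ)|∂P/∂n| = fV + V²/R  →  V² + fR·V − fR·V_g = 0
With fR = 6.16×10⁻⁵ × 807×10³ m = 49.7 m/s:
V = [−fR + √((fR)² + 4 fR V_g)]/2 = [−49.7 + √(49.7² + 4×49.7×11.6)]/2 = 9.72 m/s
Subgeostrophic (V < V_g = 11.6 m/s), as expected around a low.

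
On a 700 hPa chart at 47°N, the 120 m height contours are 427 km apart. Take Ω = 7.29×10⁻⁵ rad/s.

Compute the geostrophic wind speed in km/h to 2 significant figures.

93 km/h

Coriolis parameter at 47°N:
f = 2Ω sin φ = 2 × 7.29×10⁻⁵ × sin 47° = 1.07×10⁻⁴ s⁻¹
Height gradient: |∂Z/∂n| = 120 m / 427000 m = 2.81×10⁻⁴
On a pressure surface, geostrophic balance gives V_g = (g/f)|∂Z/∂n|:
V_g = 9.81 × 2.81×10⁻⁴ / 1.07×10⁻⁴ = 25.9 m/s
Converting: 25.9 m/s × 3.6 = 93 km/h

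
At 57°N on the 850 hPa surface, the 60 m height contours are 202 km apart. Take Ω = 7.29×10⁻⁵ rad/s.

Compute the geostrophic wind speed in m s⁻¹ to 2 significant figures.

Coriolis parameter at 57°N:
f = 2Ω sin φ = 2 × 7.29×10⁻⁵ × sin 57° = 1.22×10⁻⁴ s⁻¹
Height gradient: |∂Z/∂n| = 60 m / 202000 m = 2.97×10⁻⁴
On a pressure surface, geostrophic balance gives V_g = (g/f)|∂Z/∂n|:
V_g = 9.81 × 2.97×10⁻⁴ / 1.22×10⁻⁴ = 23.8 m/s

24 m s⁻¹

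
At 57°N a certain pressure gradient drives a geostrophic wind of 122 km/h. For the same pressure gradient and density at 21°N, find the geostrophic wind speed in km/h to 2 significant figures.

290 km/h

With the same pressure gradient and density, V_g ∝ 1/f ∝ 1/sin φ.
V₂ = V₁ · sin φ₁ / sin φ₂ = 122 × sin 57° / sin 21°
V₂ = 122 × 0.8387/0.3584 = 290 km/h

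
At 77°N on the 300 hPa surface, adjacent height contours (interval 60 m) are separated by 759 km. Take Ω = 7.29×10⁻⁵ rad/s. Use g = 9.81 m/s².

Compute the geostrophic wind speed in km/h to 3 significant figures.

19.7 km/h

Coriolis parameter at 77°N:
f = 2Ω sin φ = 2 × 7.29×10⁻⁵ × sin 77° = 1.42×10⁻⁴ s⁻¹
Height gradient: |∂Z/∂n| = 60 m / 759000 m = 7.91×10⁻⁵
On a pressure surface, geostrophic balance gives V_g = (g/f)|∂Z/∂n|:
V_g = 9.81 × 7.91×10⁻⁵ / 1.42×10⁻⁴ = 5.46 m/s
Converting: 5.46 m/s × 3.6 = 19.7 km/h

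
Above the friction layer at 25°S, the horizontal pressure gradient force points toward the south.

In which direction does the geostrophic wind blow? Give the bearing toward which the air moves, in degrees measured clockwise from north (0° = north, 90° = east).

The pressure-gradient force points toward the south (bearing 180°).
Geostrophic balance: in the Southern Hemisphere the Coriolis force deflects motion to the left, so the geostrophic wind blows 90° to the left of the pressure-gradient force (low pressure on the right).
Rotating 180° by 90° counterclockwise gives 090° — the wind blows toward the east.

090°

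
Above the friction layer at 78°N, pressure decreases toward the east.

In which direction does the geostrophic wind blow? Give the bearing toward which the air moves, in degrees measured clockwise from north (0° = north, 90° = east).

The pressure-gradient force points toward the east (bearing 090°).
Geostrophic balance: in the Northern Hemisphere the Coriolis force deflects motion to the right, so the geostrophic wind blows 90° to the right of the pressure-gradient force (low pressure on the left).
Rotating 090° by 90° clockwise gives 180° — the wind blows toward the south.

180°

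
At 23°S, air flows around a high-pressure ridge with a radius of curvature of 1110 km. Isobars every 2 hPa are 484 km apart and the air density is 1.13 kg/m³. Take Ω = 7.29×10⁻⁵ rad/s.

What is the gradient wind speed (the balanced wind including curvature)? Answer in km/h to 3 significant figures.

26.1 km/h

Coriolis parameter at 23°S:
f = 2Ω sin φ = 2 × 7.29×10⁻⁵ × sin 23° = 5.70×10⁻⁵ s⁻¹
Pressure gradient: |∂P/∂n| = 200 Pa / 484000 m = 4.13×10⁻⁴ Pa/m
Geostrophic speed: V_g = |∂P/∂n|/(fρ) = 4.13×10⁻⁴/(5.70×10⁻⁵ × 1.13) = 6.42 m/s
Around a high, pressure-gradient force acts outward with centrifugal, so Coriolis balances both:
fV = (1/ρ)|∂P/∂n| + V²/R  →  V² − fR·V + fR·V_g = 0
With fR = 5.70×10⁻⁵ × 1110×10³ m = 63.2 m/s:
V = [fR − √((fR)² − 4 fR V_g)]/2 = [63.2 − √(63.2² − 4×63.2×6.42)]/2 = 7.25 m/s
Supergeostrophic (V > V_g = 6.42 m/s), as expected around a high.
Converting: 7.25 m/s × 3.6 = 26.1 km/h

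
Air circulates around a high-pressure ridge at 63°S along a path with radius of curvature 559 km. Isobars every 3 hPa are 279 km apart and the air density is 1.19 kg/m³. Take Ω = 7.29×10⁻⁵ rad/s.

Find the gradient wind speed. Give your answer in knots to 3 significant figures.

Coriolis parameter at 63°S:
f = 2Ω sin φ = 2 × 7.29×10⁻⁵ × sin 63° = 1.30×10⁻⁴ s⁻¹
Pressure gradient: |∂P/∂n| = 300 Pa / 279000 m = 1.08×10⁻³ Pa/m
Geostrophic speed: V_g = |∂P/∂n|/(fρ) = 1.08×10⁻³/(1.30×10⁻⁴ × 1.19) = 6.96 m/s
Around a high, pressure-gradient force acts outward with centrifugal, so Coriolis balances both:
fV = (1/ρ)|∂P/∂n| + V²/R  →  V² − fR·V + fR·V_g = 0
With fR = 1.30×10⁻⁴ × 559×10³ m = 72.6 m/s:
V = [fR − √((fR)² − 4 fR V_g)]/2 = [72.6 − √(72.6² − 4×72.6×6.96)]/2 = 7.79 m/s
Supergeostrophic (V > V_g = 6.96 m/s), as expected around a high.
Converting: 7.79 m/s × 1.944 = 15.1 knots

15.1 knots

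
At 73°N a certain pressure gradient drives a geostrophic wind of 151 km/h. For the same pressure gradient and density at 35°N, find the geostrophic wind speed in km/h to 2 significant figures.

250 km/h

With the same pressure gradient and density, V_g ∝ 1/f ∝ 1/sin φ.
V₂ = V₁ · sin φ₁ / sin φ₂ = 151 × sin 73° / sin 35°
V₂ = 151 × 0.9563/0.5736 = 250 km/h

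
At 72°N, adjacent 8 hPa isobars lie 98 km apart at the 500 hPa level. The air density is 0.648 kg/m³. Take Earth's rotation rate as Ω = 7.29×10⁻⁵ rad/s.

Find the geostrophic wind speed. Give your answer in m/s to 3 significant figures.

90.9 m/s

Coriolis parameter at 72°N:
f = 2Ω sin φ = 2 × 7.29×10⁻⁵ × sin 72° = 1.39×10⁻⁴ s⁻¹
Pressure gradient: |∂P/∂n| = 800 Pa / 98000 m = 8.16×10⁻³ Pa/m
Geostrophic balance (pressure-gradient force = Coriolis force):
V_g = (1/(fρ)) |∂P/∂n| = 8.16×10⁻³ / (1.39×10⁻⁴ × 0.648) = 90.9 m/s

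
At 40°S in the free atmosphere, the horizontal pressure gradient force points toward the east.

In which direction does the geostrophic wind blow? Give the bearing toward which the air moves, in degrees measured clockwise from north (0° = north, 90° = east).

000°

The pressure-gradient force points toward the east (bearing 090°).
Geostrophic balance: in the Southern Hemisphere the Coriolis force deflects motion to the left, so the geostrophic wind blows 90° to the left of the pressure-gradient force (low pressure on the right).
Rotating 090° by 90° counterclockwise gives 000° — the wind blows toward the north.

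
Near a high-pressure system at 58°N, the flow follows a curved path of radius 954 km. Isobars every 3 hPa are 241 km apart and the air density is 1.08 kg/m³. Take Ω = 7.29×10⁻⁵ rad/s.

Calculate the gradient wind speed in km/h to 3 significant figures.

Coriolis parameter at 58°N:
f = 2Ω sin φ = 2 × 7.29×10⁻⁵ × sin 58° = 1.24×10⁻⁴ s⁻¹
Pressure gradient: |∂P/∂n| = 300 Pa / 241000 m = 1.24×10⁻³ Pa/m
Geostrophic speed: V_g = |∂P/∂n|/(fρ) = 1.24×10⁻³/(1.24×10⁻⁴ × 1.08) = 9.32 m/s
Around a high, pressure-gradient force acts outward with centrifugal, so Coriolis balances both:
fV = (1/ρ)|∂P/∂n| + V²/R  →  V² − fR·V + fR·V_g = 0
With fR = 1.24×10⁻⁴ × 954×10³ m = 118 m/s:
V = [fR − √((fR)² − 4 fR V_g)]/2 = [118 − √(118² − 4×118×9.32)]/2 = 10.2 m/s
Supergeostrophic (V > V_g = 9.32 m/s), as expected around a high.
Converting: 10.2 m/s × 3.6 = 36.7 km/h

36.7 km/h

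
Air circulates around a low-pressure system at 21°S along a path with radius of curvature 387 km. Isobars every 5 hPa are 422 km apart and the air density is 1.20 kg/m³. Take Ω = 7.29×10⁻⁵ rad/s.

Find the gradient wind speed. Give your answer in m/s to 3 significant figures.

11.9 m/s

Coriolis parameter at 21°S:
f = 2Ω sin φ = 2 × 7.29×10⁻⁵ × sin 21° = 5.23×10⁻⁵ s⁻¹
Pressure gradient: |∂P/∂n| = 500 Pa / 422000 m = 1.18×10⁻³ Pa/m
Geostrophic speed: V_g = |∂P/∂n|/(fρ) = 1.18×10⁻³/(5.23×10⁻⁵ × 1.20) = 18.9 m/s
Around a low, centrifugal force acts outward with Coriolis, so pressure-gradient force balances both:
(1/ρ)|∂P/∂n| = fV + V²/R  →  V² + fR·V − fR·V_g = 0
With fR = 5.23×10⁻⁵ × 387×10³ m = 20.2 m/s:
V = [−fR + √((fR)² + 4 fR V_g)]/2 = [−20.2 + √(20.2² + 4×20.2×18.9)]/2 = 11.9 m/s
Subgeostrophic (V < V_g = 18.9 m/s), as expected around a low.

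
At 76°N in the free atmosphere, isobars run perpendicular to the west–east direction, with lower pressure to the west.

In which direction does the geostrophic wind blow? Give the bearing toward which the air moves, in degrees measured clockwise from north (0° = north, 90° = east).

000°

The pressure-gradient force points toward the west (bearing 270°).
Geostrophic balance: in the Northern Hemisphere the Coriolis force deflects motion to the right, so the geostrophic wind blows 90° to the right of the pressure-gradient force (low pressure on the left).
Rotating 270° by 90° clockwise gives 000° — the wind blows toward the north.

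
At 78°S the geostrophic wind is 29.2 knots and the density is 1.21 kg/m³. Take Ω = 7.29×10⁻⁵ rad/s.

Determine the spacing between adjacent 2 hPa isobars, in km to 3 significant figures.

Coriolis parameter at 78°S:
f = 2Ω sin φ = 2 × 7.29×10⁻⁵ × sin 78° = 1.43×10⁻⁴ s⁻¹
Wind speed in SI: 29.2 knots = 15.0 m/s
Geostrophic balance rearranged: |∂P/∂n| = f ρ V_g
|∂P/∂n| = 1.43×10⁻⁴ × 1.21 × 15.0 = 2.59×10⁻³ Pa/m
Isobar spacing: Δn = ΔP/|∂P/∂n| = 200 Pa / 2.59×10⁻³ Pa/m = 77155 m ≈ 77.2 km

77.2 km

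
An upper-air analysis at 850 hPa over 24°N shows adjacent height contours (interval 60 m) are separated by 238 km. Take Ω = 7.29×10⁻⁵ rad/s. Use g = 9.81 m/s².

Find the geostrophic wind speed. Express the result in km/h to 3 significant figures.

Coriolis parameter at 24°N:
f = 2Ω sin φ = 2 × 7.29×10⁻⁵ × sin 24° = 5.93×10⁻⁵ s⁻¹
Height gradient: |∂Z/∂n| = 60 m / 238000 m = 2.52×10⁻⁴
On a pressure surface, geostrophic balance gives V_g = (g/f)|∂Z/∂n|:
V_g = 9.81 × 2.52×10⁻⁴ / 5.93×10⁻⁵ = 41.7 m/s
Converting: 41.7 m/s × 3.6 = 150 km/h

150 km/h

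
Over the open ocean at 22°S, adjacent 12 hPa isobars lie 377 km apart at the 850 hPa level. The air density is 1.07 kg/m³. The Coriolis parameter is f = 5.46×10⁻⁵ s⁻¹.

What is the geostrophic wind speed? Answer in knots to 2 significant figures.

Pressure gradient: |∂P/∂n| = 1200 Pa / 377000 m = 3.18×10⁻³ Pa/m
Geostrophic balance (pressure-gradient force = Coriolis force):
V_g = (1/(fρ)) |∂P/∂n| = 3.18×10⁻³ / (5.46×10⁻⁵ × 1.07) = 54.5 m/s
Converting: 54.5 m/s × 1.944 = 110 knots

110 knots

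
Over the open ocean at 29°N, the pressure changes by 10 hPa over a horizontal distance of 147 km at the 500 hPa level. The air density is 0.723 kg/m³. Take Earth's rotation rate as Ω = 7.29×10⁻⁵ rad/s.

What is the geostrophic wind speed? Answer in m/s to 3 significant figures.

133 m/s

Coriolis parameter at 29°N:
f = 2Ω sin φ = 2 × 7.29×10⁻⁵ × sin 29° = 7.07×10⁻⁵ s⁻¹
Pressure gradient: |∂P/∂n| = 1000 Pa / 147000 m = 6.80×10⁻³ Pa/m
Geostrophic balance (pressure-gradient force = Coriolis force):
V_g = (1/(fρ)) |∂P/∂n| = 6.80×10⁻³ / (7.07×10⁻⁵ × 0.723) = 133 m/s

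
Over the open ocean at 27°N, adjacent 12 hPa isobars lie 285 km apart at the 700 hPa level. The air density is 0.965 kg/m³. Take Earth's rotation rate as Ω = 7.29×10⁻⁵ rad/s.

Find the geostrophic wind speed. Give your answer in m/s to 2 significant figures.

Coriolis parameter at 27°N:
f = 2Ω sin φ = 2 × 7.29×10⁻⁵ × sin 27° = 6.62×10⁻⁵ s⁻¹
Pressure gradient: |∂P/∂n| = 1200 Pa / 285000 m = 4.21×10⁻³ Pa/m
Geostrophic balance (pressure-gradient force = Coriolis force):
V_g = (1/(fρ)) |∂P/∂n| = 4.21×10⁻³ / (6.62×10⁻⁵ × 0.965) = 65.9 m/s

66 m/s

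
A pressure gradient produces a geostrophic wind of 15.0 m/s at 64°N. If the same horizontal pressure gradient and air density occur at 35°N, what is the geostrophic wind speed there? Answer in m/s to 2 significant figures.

24 m/s

With the same pressure gradient and density, V_g ∝ 1/f ∝ 1/sin φ.
V₂ = V₁ · sin φ₁ / sin φ₂ = 15.0 × sin 64° / sin 35°
V₂ = 15.0 × 0.8988/0.5736 = 24 m/s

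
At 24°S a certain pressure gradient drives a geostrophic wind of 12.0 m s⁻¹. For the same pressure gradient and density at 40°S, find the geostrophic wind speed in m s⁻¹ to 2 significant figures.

With the same pressure gradient and density, V_g ∝ 1/f ∝ 1/sin φ.
V₂ = V₁ · sin φ₁ / sin φ₂ = 12.0 × sin 24° / sin 40°
V₂ = 12.0 × 0.4067/0.6428 = 7.6 m s⁻¹

7.6 m s⁻¹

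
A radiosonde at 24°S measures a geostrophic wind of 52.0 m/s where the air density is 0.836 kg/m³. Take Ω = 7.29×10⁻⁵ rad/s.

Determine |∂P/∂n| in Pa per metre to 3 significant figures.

Coriolis parameter at 24°S:
f = 2Ω sin φ = 2 × 7.29×10⁻⁵ × sin 24° = 5.93×10⁻⁵ s⁻¹
Geostrophic balance rearranged: |∂P/∂n| = f ρ V_g
|∂P/∂n| = 5.93×10⁻⁵ × 0.836 × 52.0 = 2.58×10⁻³ Pa/m

2.58×10⁻³ Pa/m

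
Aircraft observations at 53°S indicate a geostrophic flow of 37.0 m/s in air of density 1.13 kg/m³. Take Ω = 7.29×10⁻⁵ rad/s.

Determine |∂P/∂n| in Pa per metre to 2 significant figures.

4.9×10⁻³ Pa/m

Coriolis parameter at 53°S:
f = 2Ω sin φ = 2 × 7.29×10⁻⁵ × sin 53° = 1.16×10⁻⁴ s⁻¹
Geostrophic balance rearranged: |∂P/∂n| = f ρ V_g
|∂P/∂n| = 1.16×10⁻⁴ × 1.13 × 37.0 = 4.87×10⁻³ Pa/m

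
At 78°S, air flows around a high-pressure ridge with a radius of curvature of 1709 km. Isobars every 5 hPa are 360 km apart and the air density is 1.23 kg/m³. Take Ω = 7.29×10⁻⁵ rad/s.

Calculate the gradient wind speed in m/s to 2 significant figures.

8.2 m/s

Coriolis parameter at 78°S:
f = 2Ω sin φ = 2 × 7.29×10⁻⁵ × sin 78° = 1.43×10⁻⁴ s⁻¹
Pressure gradient: |∂P/∂n| = 500 Pa / 360000 m = 1.39×10⁻³ Pa/m
Geostrophic speed: V_g = |∂P/∂n|/(fρ) = 1.39×10⁻³/(1.43×10⁻⁴ × 1.23) = 7.92 m/s
Around a high, pressure-gradient force acts outward with centrifugal, so Coriolis balances both:
fV = (1/ρ)|∂P/∂n| + V²/R  →  V² − fR·V + fR·V_g = 0
With fR = 1.43×10⁻⁴ × 1709×10³ m = 244 m/s:
V = [fR − √((fR)² − 4 fR V_g)]/2 = [244 − √(244² − 4×244×7.92)]/2 = 8.19 m/s
Supergeostrophic (V > V_g = 7.92 m/s), as expected around a high.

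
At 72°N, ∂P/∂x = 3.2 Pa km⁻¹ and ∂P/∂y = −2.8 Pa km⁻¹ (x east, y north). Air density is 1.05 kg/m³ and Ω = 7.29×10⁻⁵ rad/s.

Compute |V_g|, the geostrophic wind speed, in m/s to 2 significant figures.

29 m/s

Coriolis parameter at 72°N:
f = 2Ω sin φ = 2 × 7.29×10⁻⁵ × sin 72° = 1.39×10⁻⁴ s⁻¹
Component geostrophic relations (x east, y north):
u_g = −(1/(fρ)) ∂P/∂y,  v_g = (1/(fρ)) ∂P/∂x
u_g = −(−2.8×10⁻³)/(1.39×10⁻⁴ × 1.05) = 19.2 m/s;  v_g = (3.2×10⁻³)/(1.39×10⁻⁴ × 1.05) = 22.0 m/s
|V_g| = √(u_g² + v_g²) = 29.2 m/s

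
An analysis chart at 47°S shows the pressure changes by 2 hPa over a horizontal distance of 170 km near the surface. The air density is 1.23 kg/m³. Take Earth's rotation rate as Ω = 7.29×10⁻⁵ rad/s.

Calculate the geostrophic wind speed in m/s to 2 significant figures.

9.0 m/s

Coriolis parameter at 47°S:
f = 2Ω sin φ = 2 × 7.29×10⁻⁵ × sin 47° = 1.07×10⁻⁴ s⁻¹
Pressure gradient: |∂P/∂n| = 200 Pa / 170000 m = 1.18×10⁻³ Pa/m
Geostrophic balance (pressure-gradient force = Coriolis force):
V_g = (1/(fρ)) |∂P/∂n| = 1.18×10⁻³ / (1.07×10⁻⁴ × 1.23) = 8.97 m/s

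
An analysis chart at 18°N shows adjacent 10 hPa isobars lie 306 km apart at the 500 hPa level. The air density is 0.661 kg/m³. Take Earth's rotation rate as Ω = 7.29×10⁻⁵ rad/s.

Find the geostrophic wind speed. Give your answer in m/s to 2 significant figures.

110 m/s

Coriolis parameter at 18°N:
f = 2Ω sin φ = 2 × 7.29×10⁻⁵ × sin 18° = 4.51×10⁻⁵ s⁻¹
Pressure gradient: |∂P/∂n| = 1000 Pa / 306000 m = 3.27×10⁻³ Pa/m
Geostrophic balance (pressure-gradient force = Coriolis force):
V_g = (1/(fρ)) |∂P/∂n| = 3.27×10⁻³ / (4.51×10⁻⁵ × 0.661) = 110 m/s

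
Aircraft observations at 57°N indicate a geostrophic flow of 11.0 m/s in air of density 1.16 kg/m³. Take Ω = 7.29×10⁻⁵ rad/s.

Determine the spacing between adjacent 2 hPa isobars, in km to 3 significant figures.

128 km

Coriolis parameter at 57°N:
f = 2Ω sin φ = 2 × 7.29×10⁻⁵ × sin 57° = 1.22×10⁻⁴ s⁻¹
Geostrophic balance rearranged: |∂P/∂n| = f ρ V_g
|∂P/∂n| = 1.22×10⁻⁴ × 1.16 × 11.0 = 1.56×10⁻³ Pa/m
Isobar spacing: Δn = ΔP/|∂P/∂n| = 200 Pa / 1.56×10⁻³ Pa/m = 128183 m ≈ 128 km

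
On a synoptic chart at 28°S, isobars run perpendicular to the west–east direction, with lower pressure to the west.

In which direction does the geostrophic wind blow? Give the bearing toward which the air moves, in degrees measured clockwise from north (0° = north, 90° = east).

180°

The pressure-gradient force points toward the west (bearing 270°).
Geostrophic balance: in the Southern Hemisphere the Coriolis force deflects motion to the left, so the geostrophic wind blows 90° to the left of the pressure-gradient force (low pressure on the right).
Rotating 270° by 90° counterclockwise gives 180° — the wind blows toward the south.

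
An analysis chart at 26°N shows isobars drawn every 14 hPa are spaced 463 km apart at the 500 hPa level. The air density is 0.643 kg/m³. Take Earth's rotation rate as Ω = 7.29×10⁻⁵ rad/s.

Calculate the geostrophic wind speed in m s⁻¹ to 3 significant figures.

Coriolis parameter at 26°N:
f = 2Ω sin φ = 2 × 7.29×10⁻⁵ × sin 26° = 6.39×10⁻⁵ s⁻¹
Pressure gradient: |∂P/∂n| = 1400 Pa / 463000 m = 3.02×10⁻³ Pa/m
Geostrophic balance (pressure-gradient force = Coriolis force):
V_g = (1/(fρ)) |∂P/∂n| = 3.02×10⁻³ / (6.39×10⁻⁵ × 0.643) = 73.6 m/s

73.6 m s⁻¹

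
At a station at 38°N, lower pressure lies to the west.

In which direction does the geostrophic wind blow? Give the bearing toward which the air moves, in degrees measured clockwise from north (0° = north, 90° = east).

000°

The pressure-gradient force points toward the west (bearing 270°).
Geostrophic balance: in the Northern Hemisphere the Coriolis force deflects motion to the right, so the geostrophic wind blows 90° to the right of the pressure-gradient force (low pressure on the left).
Rotating 270° by 90° clockwise gives 000° — the wind blows toward the north.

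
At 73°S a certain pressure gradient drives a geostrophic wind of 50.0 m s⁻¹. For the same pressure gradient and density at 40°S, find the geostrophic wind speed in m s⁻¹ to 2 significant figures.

74 m s⁻¹

With the same pressure gradient and density, V_g ∝ 1/f ∝ 1/sin φ.
V₂ = V₁ · sin φ₁ / sin φ₂ = 50.0 × sin 73° / sin 40°
V₂ = 50.0 × 0.9563/0.6428 = 74 m s⁻¹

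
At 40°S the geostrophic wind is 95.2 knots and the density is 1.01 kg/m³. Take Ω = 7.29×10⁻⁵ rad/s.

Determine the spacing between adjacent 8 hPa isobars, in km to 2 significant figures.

Coriolis parameter at 40°S:
f = 2Ω sin φ = 2 × 7.29×10⁻⁵ × sin 40° = 9.37×10⁻⁵ s⁻¹
Wind speed in SI: 95.2 knots = 49.0 m/s
Geostrophic balance rearranged: |∂P/∂n| = f ρ V_g
|∂P/∂n| = 9.37×10⁻⁵ × 1.01 × 49.0 = 4.64×10⁻³ Pa/m
Isobar spacing: Δn = ΔP/|∂P/∂n| = 800 Pa / 4.64×10⁻³ Pa/m = 172571 m ≈ 170 km

170 km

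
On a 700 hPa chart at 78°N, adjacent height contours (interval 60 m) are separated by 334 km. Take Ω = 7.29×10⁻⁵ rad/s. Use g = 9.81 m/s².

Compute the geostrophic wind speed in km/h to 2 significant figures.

44 km/h

Coriolis parameter at 78°N:
f = 2Ω sin φ = 2 × 7.29×10⁻⁵ × sin 78° = 1.43×10⁻⁴ s⁻¹
Height gradient: |∂Z/∂n| = 60 m / 334000 m = 1.80×10⁻⁴
On a pressure surface, geostrophic balance gives V_g = (g/f)|∂Z/∂n|:
V_g = 9.81 × 1.80×10⁻⁴ / 1.43×10⁻⁴ = 12.4 m/s
Converting: 12.4 m/s × 3.6 = 44 km/h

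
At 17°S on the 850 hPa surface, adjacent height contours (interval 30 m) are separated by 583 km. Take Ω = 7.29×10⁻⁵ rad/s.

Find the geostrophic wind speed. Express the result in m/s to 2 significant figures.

12 m/s

Coriolis parameter at 17°S:
f = 2Ω sin φ = 2 × 7.29×10⁻⁵ × sin 17° = 4.26×10⁻⁵ s⁻¹
Height gradient: |∂Z/∂n| = 30 m / 583000 m = 5.15×10⁻⁵
On a pressure surface, geostrophic balance gives V_g = (g/f)|∂Z/∂n|:
V_g = 9.81 × 5.15×10⁻⁵ / 4.26×10⁻⁵ = 11.8 m/s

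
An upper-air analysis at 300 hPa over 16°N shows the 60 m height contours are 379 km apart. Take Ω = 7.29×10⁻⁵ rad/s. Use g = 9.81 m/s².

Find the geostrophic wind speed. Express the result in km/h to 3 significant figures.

Coriolis parameter at 16°N:
f = 2Ω sin φ = 2 × 7.29×10⁻⁵ × sin 16° = 4.02×10⁻⁵ s⁻¹
Height gradient: |∂Z/∂n| = 60 m / 379000 m = 1.58×10⁻⁴
On a pressure surface, geostrophic balance gives V_g = (g/f)|∂Z/∂n|:
V_g = 9.81 × 1.58×10⁻⁴ / 4.02×10⁻⁵ = 38.6 m/s
Converting: 38.6 m/s × 3.6 = 139 km/h

139 km/h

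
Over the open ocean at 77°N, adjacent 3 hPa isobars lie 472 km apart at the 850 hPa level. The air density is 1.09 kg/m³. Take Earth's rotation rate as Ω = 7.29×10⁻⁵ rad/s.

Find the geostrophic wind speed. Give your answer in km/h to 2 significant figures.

Coriolis parameter at 77°N:
f = 2Ω sin φ = 2 × 7.29×10⁻⁵ × sin 77° = 1.42×10⁻⁴ s⁻¹
Pressure gradient: |∂P/∂n| = 300 Pa / 472000 m = 6.36×10⁻⁴ Pa/m
Geostrophic balance (pressure-gradient force = Coriolis force):
V_g = (1/(fρ)) |∂P/∂n| = 6.36×10⁻⁴ / (1.42×10⁻⁴ × 1.09) = 4.10 m/s
Converting: 4.10 m/s × 3.6 = 15 km/h

15 km/h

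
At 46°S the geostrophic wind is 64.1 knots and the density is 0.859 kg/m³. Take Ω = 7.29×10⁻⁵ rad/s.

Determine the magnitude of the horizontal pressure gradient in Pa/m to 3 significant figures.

2.97×10⁻³ Pa/m

Coriolis parameter at 46°S:
f = 2Ω sin φ = 2 × 7.29×10⁻⁵ × sin 46° = 1.05×10⁻⁴ s⁻¹
Wind speed in SI: 64.1 knots = 33.0 m/s
Geostrophic balance rearranged: |∂P/∂n| = f ρ V_g
|∂P/∂n| = 1.05×10⁻⁴ × 0.859 × 33.0 = 2.97×10⁻³ Pa/m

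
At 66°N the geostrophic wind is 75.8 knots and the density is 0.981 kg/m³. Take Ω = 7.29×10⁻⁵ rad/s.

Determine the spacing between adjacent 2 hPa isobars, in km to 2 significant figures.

39 km

Coriolis parameter at 66°N:
f = 2Ω sin φ = 2 × 7.29×10⁻⁵ × sin 66° = 1.33×10⁻⁴ s⁻¹
Wind speed in SI: 75.8 knots = 39.0 m/s
Geostrophic balance rearranged: |∂P/∂n| = f ρ V_g
|∂P/∂n| = 1.33×10⁻⁴ × 0.981 × 39.0 = 5.10×10⁻³ Pa/m
Isobar spacing: Δn = ΔP/|∂P/∂n| = 200 Pa / 5.10×10⁻³ Pa/m = 39252 m ≈ 39 km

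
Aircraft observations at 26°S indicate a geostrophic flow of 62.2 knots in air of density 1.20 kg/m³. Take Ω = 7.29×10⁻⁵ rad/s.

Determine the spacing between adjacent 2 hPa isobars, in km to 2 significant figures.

Coriolis parameter at 26°S:
f = 2Ω sin φ = 2 × 7.29×10⁻⁵ × sin 26° = 6.39×10⁻⁵ s⁻¹
Wind speed in SI: 62.2 knots = 32.0 m/s
Geostrophic balance rearranged: |∂P/∂n| = f ρ V_g
|∂P/∂n| = 6.39×10⁻⁵ × 1.20 × 32.0 = 2.45×10⁻³ Pa/m
Isobar spacing: Δn = ΔP/|∂P/∂n| = 200 Pa / 2.45×10⁻³ Pa/m = 81493 m ≈ 81 km

81 km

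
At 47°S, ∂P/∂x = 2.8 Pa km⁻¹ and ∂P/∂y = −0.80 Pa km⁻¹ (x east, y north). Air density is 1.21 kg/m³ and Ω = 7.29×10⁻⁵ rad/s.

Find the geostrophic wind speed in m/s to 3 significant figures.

Coriolis parameter at 47°S:
f = 2Ω sin φ = 2 × 7.29×10⁻⁵ × sin 47° = 1.07×10⁻⁴ s⁻¹
In the Southern Hemisphere f is negative: f = −1.07×10⁻⁴ s⁻¹.
Component geostrophic relations (x east, y north):
u_g = −(1/(fρ)) ∂P/∂y,  v_g = (1/(fρ)) ∂P/∂x
u_g = −(−0.80×10⁻³)/(−1.07×10⁻⁴ × 1.21) = −6.20 m/s;  v_g = (2.8×10⁻³)/(−1.07×10⁻⁴ × 1.21) = −21.7 m/s
|V_g| = √(u_g² + v_g²) = 22.6 m/s

22.6 m/s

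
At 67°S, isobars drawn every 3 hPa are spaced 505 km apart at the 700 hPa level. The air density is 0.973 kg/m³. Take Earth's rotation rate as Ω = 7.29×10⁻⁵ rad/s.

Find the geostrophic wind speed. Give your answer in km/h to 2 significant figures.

Coriolis parameter at 67°S:
f = 2Ω sin φ = 2 × 7.29×10⁻⁵ × sin 67° = 1.34×10⁻⁴ s⁻¹
Pressure gradient: |∂P/∂n| = 300 Pa / 505000 m = 5.94×10⁻⁴ Pa/m
Geostrophic balance (pressure-gradient force = Coriolis force):
V_g = (1/(fρ)) |∂P/∂n| = 5.94×10⁻⁴ / (1.34×10⁻⁴ × 0.973) = 4.55 m/s
Converting: 4.55 m/s × 3.6 = 16 km/h

16 km/h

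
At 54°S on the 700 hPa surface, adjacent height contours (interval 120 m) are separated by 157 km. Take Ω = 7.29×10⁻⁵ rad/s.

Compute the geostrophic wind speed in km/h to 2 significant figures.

230 km/h

Coriolis parameter at 54°S:
f = 2Ω sin φ = 2 × 7.29×10⁻⁵ × sin 54° = 1.18×10⁻⁴ s⁻¹
Height gradient: |∂Z/∂n| = 120 m / 157000 m = 7.64×10⁻⁴
On a pressure surface, geostrophic balance gives V_g = (g/f)|∂Z/∂n|:
V_g = 9.81 × 7.64×10⁻⁴ / 1.18×10⁻⁴ = 63.6 m/s
Converting: 63.6 m/s × 3.6 = 230 km/h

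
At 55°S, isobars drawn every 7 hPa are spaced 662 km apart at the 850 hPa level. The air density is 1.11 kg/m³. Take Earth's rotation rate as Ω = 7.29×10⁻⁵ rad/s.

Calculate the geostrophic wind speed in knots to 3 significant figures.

Coriolis parameter at 55°S:
f = 2Ω sin φ = 2 × 7.29×10⁻⁵ × sin 55° = 1.19×10⁻⁴ s⁻¹
Pressure gradient: |∂P/∂n| = 700 Pa / 662000 m = 1.06×10⁻³ Pa/m
Geostrophic balance (pressure-gradient force = Coriolis force):
V_g = (1/(fρ)) |∂P/∂n| = 1.06×10⁻³ / (1.19×10⁻⁴ × 1.11) = 7.98 m/s
Converting: 7.98 m/s × 1.944 = 15.5 knots

15.5 knots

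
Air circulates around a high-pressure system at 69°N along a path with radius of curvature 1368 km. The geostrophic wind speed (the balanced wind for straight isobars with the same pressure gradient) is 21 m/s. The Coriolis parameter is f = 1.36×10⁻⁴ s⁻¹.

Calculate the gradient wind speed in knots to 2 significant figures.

Around a high, pressure-gradient force acts outward with centrifugal, so Coriolis balances both:
fV = (1/ρ)|∂P/∂n| + V²/R  →  V² − fR·V + fR·V_g = 0
With fR = 1.36×10⁻⁴ × 1368×10³ m = 186 m/s:
V = [fR − √((fR)² − 4 fR V_g)]/2 = [186 − √(186² − 4×186×21)]/2 = 24.1 m/s
Supergeostrophic (V > V_g = 21 m/s), as expected around a high.
Converting: 24.1 m/s × 1.944 = 47 knots

47 knots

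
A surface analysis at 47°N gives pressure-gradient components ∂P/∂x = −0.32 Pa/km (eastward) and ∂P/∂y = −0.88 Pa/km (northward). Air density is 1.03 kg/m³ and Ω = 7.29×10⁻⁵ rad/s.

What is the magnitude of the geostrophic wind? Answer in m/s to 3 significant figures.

Coriolis parameter at 47°N:
f = 2Ω sin φ = 2 × 7.29×10⁻⁵ × sin 47° = 1.07×10⁻⁴ s⁻¹
Component geostrophic relations (x east, y north):
u_g = −(1/(fρ)) ∂P/∂y,  v_g = (1/(fρ)) ∂P/∂x
u_g = −(−0.88×10⁻³)/(1.07×10⁻⁴ × 1.03) = 8.01 m/s;  v_g = (−0.32×10⁻³)/(1.07×10⁻⁴ × 1.03) = −2.91 m/s
|V_g| = √(u_g² + v_g²) = 8.53 m/s

8.53 m/s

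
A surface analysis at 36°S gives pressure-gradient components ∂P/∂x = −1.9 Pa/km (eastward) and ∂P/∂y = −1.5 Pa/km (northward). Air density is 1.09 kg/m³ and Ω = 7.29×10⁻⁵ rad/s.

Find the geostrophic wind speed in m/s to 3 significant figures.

25.9 m/s

Coriolis parameter at 36°S:
f = 2Ω sin φ = 2 × 7.29×10⁻⁵ × sin 36° = 8.57×10⁻⁵ s⁻¹
In the Southern Hemisphere f is negative: f = −8.57×10⁻⁵ s⁻¹.
Component geostrophic relations (x east, y north):
u_g = −(1/(fρ)) ∂P/∂y,  v_g = (1/(fρ)) ∂P/∂x
u_g = −(−1.5×10⁻³)/(−8.57×10⁻⁵ × 1.09) = −16.1 m/s;  v_g = (−1.9×10⁻³)/(−8.57×10⁻⁵ × 1.09) = 20.3 m/s
|V_g| = √(u_g² + v_g²) = 25.9 m/s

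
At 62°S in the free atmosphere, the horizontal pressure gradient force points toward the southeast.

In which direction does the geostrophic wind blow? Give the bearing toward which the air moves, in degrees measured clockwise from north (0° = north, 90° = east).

The pressure-gradient force points toward the southeast (bearing 135°).
Geostrophic balance: in the Southern Hemisphere the Coriolis force deflects motion to the left, so the geostrophic wind blows 90° to the left of the pressure-gradient force (low pressure on the right).
Rotating 135° by 90° counterclockwise gives 045° — the wind blows toward the northeast.

045°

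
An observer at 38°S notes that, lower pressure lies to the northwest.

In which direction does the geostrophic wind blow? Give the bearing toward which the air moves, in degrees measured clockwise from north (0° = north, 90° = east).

The pressure-gradient force points toward the northwest (bearing 315°).
Geostrophic balance: in the Southern Hemisphere the Coriolis force deflects motion to the left, so the geostrophic wind blows 90° to the left of the pressure-gradient force (low pressure on the right).
Rotating 315° by 90° counterclockwise gives 225° — the wind blows toward the southwest.

225°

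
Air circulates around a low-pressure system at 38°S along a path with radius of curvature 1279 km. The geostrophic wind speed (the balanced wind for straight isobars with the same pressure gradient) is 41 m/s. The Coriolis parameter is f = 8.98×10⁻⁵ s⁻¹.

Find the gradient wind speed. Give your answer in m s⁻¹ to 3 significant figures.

32.1 m s⁻¹

Around a low, centrifugal force acts outward with Coriolis, so pressure-gradient force balances both:
(1/ρ)|∂P/∂n| = fV + V²/R  →  V² + fR·V − fR·V_g = 0
With fR = 8.98×10⁻⁵ × 1279×10³ m = 115 m/s:
V = [−fR + √((fR)² + 4 fR V_g)]/2 = [−115 + √(115² + 4×115×41)]/2 = 32.1 m/s
Subgeostrophic (V < V_g = 41 m/s), as expected around a low.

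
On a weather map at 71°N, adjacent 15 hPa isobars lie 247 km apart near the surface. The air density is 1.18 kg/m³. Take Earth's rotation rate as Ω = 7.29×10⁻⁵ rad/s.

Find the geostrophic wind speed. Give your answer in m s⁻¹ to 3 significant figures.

37.3 m s⁻¹

Coriolis parameter at 71°N:
f = 2Ω sin φ = 2 × 7.29×10⁻⁵ × sin 71° = 1.38×10⁻⁴ s⁻¹
Pressure gradient: |∂P/∂n| = 1500 Pa / 247000 m = 6.07×10⁻³ Pa/m
Geostrophic balance (pressure-gradient force = Coriolis force):
V_g = (1/(fρ)) |∂P/∂n| = 6.07×10⁻³ / (1.38×10⁻⁴ × 1.18) = 37.3 m/s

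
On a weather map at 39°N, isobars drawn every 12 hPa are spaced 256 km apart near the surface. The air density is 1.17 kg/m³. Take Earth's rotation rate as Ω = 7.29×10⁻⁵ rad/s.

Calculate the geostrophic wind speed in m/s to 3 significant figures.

Coriolis parameter at 39°N:
f = 2Ω sin φ = 2 × 7.29×10⁻⁵ × sin 39° = 9.18×10⁻⁵ s⁻¹
Pressure gradient: |∂P/∂n| = 1200 Pa / 256000 m = 4.69×10⁻³ Pa/m
Geostrophic balance (pressure-gradient force = Coriolis force):
V_g = (1/(fρ)) |∂P/∂n| = 4.69×10⁻³ / (9.18×10⁻⁵ × 1.17) = 43.7 m/s

43.7 m/s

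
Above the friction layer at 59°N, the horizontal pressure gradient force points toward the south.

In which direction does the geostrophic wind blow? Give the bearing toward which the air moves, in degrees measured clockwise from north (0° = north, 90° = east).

270°

The pressure-gradient force points toward the south (bearing 180°).
Geostrophic balance: in the Northern Hemisphere the Coriolis force deflects motion to the right, so the geostrophic wind blows 90° to the right of the pressure-gradient force (low pressure on the left).
Rotating 180° by 90° clockwise gives 270° — the wind blows toward the west.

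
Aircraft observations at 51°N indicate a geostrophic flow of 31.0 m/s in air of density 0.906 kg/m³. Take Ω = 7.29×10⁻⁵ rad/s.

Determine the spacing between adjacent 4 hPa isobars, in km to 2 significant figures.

130 km

Coriolis parameter at 51°N:
f = 2Ω sin φ = 2 × 7.29×10⁻⁵ × sin 51° = 1.13×10⁻⁴ s⁻¹
Geostrophic balance rearranged: |∂P/∂n| = f ρ V_g
|∂P/∂n| = 1.13×10⁻⁴ × 0.906 × 31.0 = 3.18×10⁻³ Pa/m
Isobar spacing: Δn = ΔP/|∂P/∂n| = 400 Pa / 3.18×10⁻³ Pa/m = 125693 m ≈ 130 km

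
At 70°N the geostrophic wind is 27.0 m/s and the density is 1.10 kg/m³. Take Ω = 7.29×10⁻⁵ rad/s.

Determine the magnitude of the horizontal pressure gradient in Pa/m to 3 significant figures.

4.07×10⁻³ Pa/m

Coriolis parameter at 70°N:
f = 2Ω sin φ = 2 × 7.29×10⁻⁵ × sin 70° = 1.37×10⁻⁴ s⁻¹
Geostrophic balance rearranged: |∂P/∂n| = f ρ V_g
|∂P/∂n| = 1.37×10⁻⁴ × 1.10 × 27.0 = 4.07×10⁻³ Pa/m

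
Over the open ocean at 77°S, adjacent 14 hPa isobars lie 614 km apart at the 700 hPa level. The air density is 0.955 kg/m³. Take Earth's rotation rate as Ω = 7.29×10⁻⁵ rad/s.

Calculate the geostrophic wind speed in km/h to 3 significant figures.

60.5 km/h

Coriolis parameter at 77°S:
f = 2Ω sin φ = 2 × 7.29×10⁻⁵ × sin 77° = 1.42×10⁻⁴ s⁻¹
Pressure gradient: |∂P/∂n| = 1400 Pa / 614000 m = 2.28×10⁻³ Pa/m
Geostrophic balance (pressure-gradient force = Coriolis force):
V_g = (1/(fρ)) |∂P/∂n| = 2.28×10⁻³ / (1.42×10⁻⁴ × 0.955) = 16.8 m/s
Converting: 16.8 m/s × 3.6 = 60.5 km/h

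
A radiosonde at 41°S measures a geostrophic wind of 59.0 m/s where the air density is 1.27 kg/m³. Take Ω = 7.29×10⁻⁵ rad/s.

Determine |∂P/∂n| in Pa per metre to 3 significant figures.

7.17×10⁻³ Pa/m

Coriolis parameter at 41°S:
f = 2Ω sin φ = 2 × 7.29×10⁻⁵ × sin 41° = 9.57×10⁻⁵ s⁻¹
Geostrophic balance rearranged: |∂P/∂n| = f ρ V_g
|∂P/∂n| = 9.57×10⁻⁵ × 1.27 × 59.0 = 7.17×10⁻³ Pa/m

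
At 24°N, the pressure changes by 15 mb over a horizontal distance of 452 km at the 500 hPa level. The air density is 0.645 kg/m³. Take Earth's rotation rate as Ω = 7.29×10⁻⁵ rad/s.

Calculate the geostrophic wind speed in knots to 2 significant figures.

170 knots

Coriolis parameter at 24°N:
f = 2Ω sin φ = 2 × 7.29×10⁻⁵ × sin 24° = 5.93×10⁻⁵ s⁻¹
Pressure gradient: |∂P/∂n| = 1500 Pa / 452000 m = 3.32×10⁻³ Pa/m
Geostrophic balance (pressure-gradient force = Coriolis force):
V_g = (1/(fρ)) |∂P/∂n| = 3.32×10⁻³ / (5.93×10⁻⁵ × 0.645) = 86.8 m/s
Converting: 86.8 m/s × 1.944 = 170 knots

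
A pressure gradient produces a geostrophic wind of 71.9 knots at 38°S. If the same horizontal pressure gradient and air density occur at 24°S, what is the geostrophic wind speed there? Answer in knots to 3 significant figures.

109 knots

With the same pressure gradient and density, V_g ∝ 1/f ∝ 1/sin φ.
V₂ = V₁ · sin φ₁ / sin φ₂ = 71.9 × sin 38° / sin 24°
V₂ = 71.9 × 0.6157/0.4067 = 109 knots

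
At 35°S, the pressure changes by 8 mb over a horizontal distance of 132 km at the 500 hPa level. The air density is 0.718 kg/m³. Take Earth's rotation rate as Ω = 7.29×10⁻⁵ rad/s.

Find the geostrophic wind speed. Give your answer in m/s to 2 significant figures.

Coriolis parameter at 35°S:
f = 2Ω sin φ = 2 × 7.29×10⁻⁵ × sin 35° = 8.36×10⁻⁵ s⁻¹
Pressure gradient: |∂P/∂n| = 800 Pa / 132000 m = 6.06×10⁻³ Pa/m
Geostrophic balance (pressure-gradient force = Coriolis force):
V_g = (1/(fρ)) |∂P/∂n| = 6.06×10⁻³ / (8.36×10⁻⁵ × 0.718) = 101 m/s

100 m/s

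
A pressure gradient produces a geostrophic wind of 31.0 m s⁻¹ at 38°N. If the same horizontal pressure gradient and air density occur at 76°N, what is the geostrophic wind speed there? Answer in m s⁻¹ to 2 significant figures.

20 m s⁻¹

With the same pressure gradient and density, V_g ∝ 1/f ∝ 1/sin φ.
V₂ = V₁ · sin φ₁ / sin φ₂ = 31.0 × sin 38° / sin 76°
V₂ = 31.0 × 0.6157/0.9703 = 20 m s⁻¹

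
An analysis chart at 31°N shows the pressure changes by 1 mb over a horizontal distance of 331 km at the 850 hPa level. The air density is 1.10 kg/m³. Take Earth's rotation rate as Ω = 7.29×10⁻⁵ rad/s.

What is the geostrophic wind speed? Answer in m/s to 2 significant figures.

3.7 m/s

Coriolis parameter at 31°N:
f = 2Ω sin φ = 2 × 7.29×10⁻⁵ × sin 31° = 7.51×10⁻⁵ s⁻¹
Pressure gradient: |∂P/∂n| = 100 Pa / 331000 m = 3.02×10⁻⁴ Pa/m
Geostrophic balance (pressure-gradient force = Coriolis force):
V_g = (1/(fρ)) |∂P/∂n| = 3.02×10⁻⁴ / (7.51×10⁻⁵ × 1.10) = 3.66 m/s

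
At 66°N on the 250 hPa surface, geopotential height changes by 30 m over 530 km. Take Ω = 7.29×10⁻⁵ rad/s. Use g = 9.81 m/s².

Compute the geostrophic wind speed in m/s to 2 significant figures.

4.2 m/s

Coriolis parameter at 66°N:
f = 2Ω sin φ = 2 × 7.29×10⁻⁵ × sin 66° = 1.33×10⁻⁴ s⁻¹
Height gradient: |∂Z/∂n| = 30 m / 530000 m = 5.66×10⁻⁵
On a pressure surface, geostrophic balance gives V_g = (g/f)|∂Z/∂n|:
V_g = 9.81 × 5.66×10⁻⁵ / 1.33×10⁻⁴ = 4.17 m/s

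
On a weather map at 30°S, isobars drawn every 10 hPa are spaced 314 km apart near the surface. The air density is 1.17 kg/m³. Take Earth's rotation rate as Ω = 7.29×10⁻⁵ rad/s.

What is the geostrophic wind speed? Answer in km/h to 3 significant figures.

Coriolis parameter at 30°S:
f = 2Ω sin φ = 2 × 7.29×10⁻⁵ × sin 30° = 7.29×10⁻⁵ s⁻¹
Pressure gradient: |∂P/∂n| = 1000 Pa / 314000 m = 3.18×10⁻³ Pa/m
Geostrophic balance (pressure-gradient force = Coriolis force):
V_g = (1/(fρ)) |∂P/∂n| = 3.18×10⁻³ / (7.29×10⁻⁵ × 1.17) = 37.3 m/s
Converting: 37.3 m/s × 3.6 = 134 km/h

134 km/h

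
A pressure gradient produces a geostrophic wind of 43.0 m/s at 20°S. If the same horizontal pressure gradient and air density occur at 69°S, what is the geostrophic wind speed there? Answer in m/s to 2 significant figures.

With the same pressure gradient and density, V_g ∝ 1/f ∝ 1/sin φ.
V₂ = V₁ · sin φ₁ / sin φ₂ = 43.0 × sin 20° / sin 69°
V₂ = 43.0 × 0.3420/0.9336 = 16 m/s

16 m/s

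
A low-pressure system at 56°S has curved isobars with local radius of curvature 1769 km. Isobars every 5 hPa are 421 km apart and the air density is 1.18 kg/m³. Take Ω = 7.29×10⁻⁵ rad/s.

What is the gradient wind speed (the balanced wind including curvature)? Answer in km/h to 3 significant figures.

28.9 km/h

Coriolis parameter at 56°S:
f = 2Ω sin φ = 2 × 7.29×10⁻⁵ × sin 56° = 1.21×10⁻⁴ s⁻¹
Pressure gradient: |∂P/∂n| = 500 Pa / 421000 m = 1.19×10⁻³ Pa/m
Geostrophic speed: V_g = |∂P/∂n|/(fρ) = 1.19×10⁻³/(1.21×10⁻⁴ × 1.18) = 8.33 m/s
Around a low, centrifugal force acts outward with Coriolis, so pressure-gradient force balances both:
(1/ρ)|∂P/∂n| = fV + V²/R  →  V² + fR·V − fR·V_g = 0
With fR = 1.21×10⁻⁴ × 1769×10³ m = 214 m/s:
V = [−fR + √((fR)² + 4 fR V_g)]/2 = [−214 + √(214² + 4×214×8.33)]/2 = 8.03 m/s
Subgeostrophic (V < V_g = 8.33 m/s), as expected around a low.
Converting: 8.03 m/s × 3.6 = 28.9 km/h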